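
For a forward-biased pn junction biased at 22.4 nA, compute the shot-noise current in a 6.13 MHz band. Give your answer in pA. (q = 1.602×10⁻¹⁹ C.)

I_n = √(2qI·B)
2qI·B = 2 × 1.602×10⁻¹⁹ × 2.24×10⁻⁸ × 6.13×10⁶ = 4.40×10⁻²⁰ A²
I_n = √(4.40×10⁻²⁰) = 2.10×10⁻¹⁰ A = 210 pA

210 pA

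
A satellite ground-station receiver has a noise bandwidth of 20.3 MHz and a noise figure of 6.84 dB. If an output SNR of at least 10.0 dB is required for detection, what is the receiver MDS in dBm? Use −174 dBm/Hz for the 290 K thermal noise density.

Sensitivity = −174 + 10 log₁₀(B) + NF + SNR_min
= −174 + 73.07 + 6.84 + 10.0
= −84.09 dBm → −84.1 dBm

−84.1 dBm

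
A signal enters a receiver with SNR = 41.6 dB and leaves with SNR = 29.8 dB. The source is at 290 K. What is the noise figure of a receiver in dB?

NF (dB) = SNR_in(dB) − SNR_out(dB) when the source is at T₀
NF = 41.6 − 29.8 = 11.8 dB

11.8 dB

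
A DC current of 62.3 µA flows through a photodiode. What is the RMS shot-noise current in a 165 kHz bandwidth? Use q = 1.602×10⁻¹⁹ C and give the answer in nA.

1.81 nA

I_n = √(2qI·B)
2qI·B = 2 × 1.602×10⁻¹⁹ × 6.23×10⁻⁵ × 1.65×10⁵ = 3.29×10⁻¹⁸ A²
I_n = √(3.29×10⁻¹⁸) = 1.81×10⁻⁹ A = 1.81 nA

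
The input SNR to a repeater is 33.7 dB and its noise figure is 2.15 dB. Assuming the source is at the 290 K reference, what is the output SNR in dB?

31.55 dB

By definition F = SNR_in/SNR_out, so in dB: SNR_out = SNR_in − NF
SNR_out = 33.7 − 2.15 = 31.55 dB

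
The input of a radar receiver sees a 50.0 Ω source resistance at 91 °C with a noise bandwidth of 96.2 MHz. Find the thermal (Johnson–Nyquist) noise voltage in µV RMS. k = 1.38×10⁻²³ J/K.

9.83 µV

T = 91 °C + 273.15 = 364.15 K
V_n = √(4kTRB)
4kTRB = 4 × 1.38×10⁻²³ × 364.15 × 5.00×10¹ × 9.62×10⁷ = 9.67×10⁻¹¹ V²
V_n = √(9.67×10⁻¹¹) = 9.83×10⁻⁶ V = 9.83 µV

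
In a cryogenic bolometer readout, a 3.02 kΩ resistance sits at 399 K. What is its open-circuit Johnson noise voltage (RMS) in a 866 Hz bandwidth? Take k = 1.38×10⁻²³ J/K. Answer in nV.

240 nV

V_n = √(4kTRB)
4kTRB = 4 × 1.38×10⁻²³ × 399 × 3.02×10³ × 8.66×10² = 5.76×10⁻¹⁴ V²
V_n = √(5.76×10⁻¹⁴) = 2.40×10⁻⁷ V = 240 nV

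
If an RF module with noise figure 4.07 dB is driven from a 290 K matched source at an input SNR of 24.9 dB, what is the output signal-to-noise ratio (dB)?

20.83 dB

By definition F = SNR_in/SNR_out, so in dB: SNR_out = SNR_in − NF
SNR_out = 24.9 − 4.07 = 20.83 dB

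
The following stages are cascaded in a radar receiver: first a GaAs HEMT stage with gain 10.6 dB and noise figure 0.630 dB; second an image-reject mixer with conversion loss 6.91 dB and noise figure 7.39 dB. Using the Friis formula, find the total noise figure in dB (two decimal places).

Convert to linear (a loss of L dB is a gain of −L dB): F_i = 10^(NF_i/10), G_i = 10^(G_i,dB/10)
  Stage 1: F_1 = 10^(0.630/10) = 1.156, G_1 = 10^(10.6/10) = 11.48
  Stage 2: F_2 = 10^(7.39/10) = 5.483, G_2 = 10^(−6.91/10) = 0.2037
Friis cascade:
  F = 1.156 + (5.483 − 1)/11.48 = 1.547
NF = 10 log₁₀(1.547) = 1.89 dB

1.89 dB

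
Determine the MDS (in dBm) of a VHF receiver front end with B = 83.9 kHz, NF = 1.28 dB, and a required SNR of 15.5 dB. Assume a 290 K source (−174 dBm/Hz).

−108.0 dBm

Sensitivity = −174 + 10 log₁₀(B) + NF + SNR_min
= −174 + 49.24 + 1.28 + 15.5
= −107.98 dBm → −108.0 dBm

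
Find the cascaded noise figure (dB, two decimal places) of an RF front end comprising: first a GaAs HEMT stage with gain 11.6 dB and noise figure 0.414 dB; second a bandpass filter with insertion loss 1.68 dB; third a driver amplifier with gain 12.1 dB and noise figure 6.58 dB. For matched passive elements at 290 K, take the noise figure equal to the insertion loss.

1.74 dB

Convert to linear (a loss of L dB is a gain of −L dB): F_i = 10^(NF_i/10), G_i = 10^(G_i,dB/10)
  Stage 1: F_1 = 10^(0.414/10) = 1.100, G_1 = 10^(11.6/10) = 14.45
  Stage 2: F_2 = 10^(1.68/10) = 1.472, G_2 = 10^(−1.68/10) = 0.6792
  Stage 3: F_3 = 10^(6.58/10) = 4.550, G_3 = 10^(12.1/10) = 16.22
Friis cascade:
  F = 1.100 + (1.472 − 1)/14.45 + (4.550 − 1)/9.817 = 1.494
NF = 10 log₁₀(1.494) = 1.74 dB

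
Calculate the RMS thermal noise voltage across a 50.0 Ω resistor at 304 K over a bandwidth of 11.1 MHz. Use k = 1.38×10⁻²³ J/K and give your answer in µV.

3.05 µV

V_n = √(4kTRB)
4kTRB = 4 × 1.38×10⁻²³ × 304 × 5.00×10¹ × 1.11×10⁷ = 9.31×10⁻¹² V²
V_n = √(9.31×10⁻¹²) = 3.05×10⁻⁶ V = 3.05 µV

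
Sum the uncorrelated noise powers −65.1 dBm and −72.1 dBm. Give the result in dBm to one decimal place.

Convert to linear, add, convert back:
P₁ = 3.09×10⁻¹⁰ W, P₂ = 6.17×10⁻¹¹ W
P_tot = 3.71×10⁻¹⁰ W → 10 log₁₀(P_tot / 10⁻³) = −64.3 dBm

−64.3 dBm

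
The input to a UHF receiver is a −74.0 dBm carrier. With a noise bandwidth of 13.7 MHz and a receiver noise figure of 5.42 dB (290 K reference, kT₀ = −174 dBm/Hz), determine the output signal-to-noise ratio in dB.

Noise floor: N = −174 + 10 log₁₀(B) + NF
10 log₁₀(1.37×10⁷) = 71.37 dB
N = −174 + 71.37 + 5.42 = −97.21 dBm
SNR = P_sig − N = −74.0 − (−97.21) = 23.21 dB → 23.2 dB

23.2 dB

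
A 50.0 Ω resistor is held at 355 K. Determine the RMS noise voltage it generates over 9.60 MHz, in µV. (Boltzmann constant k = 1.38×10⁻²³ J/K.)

V_n = √(4kTRB)
4kTRB = 4 × 1.38×10⁻²³ × 355 × 5.00×10¹ × 9.60×10⁶ = 9.41×10⁻¹² V²
V_n = √(9.41×10⁻¹²) = 3.07×10⁻⁶ V = 3.07 µV

3.07 µV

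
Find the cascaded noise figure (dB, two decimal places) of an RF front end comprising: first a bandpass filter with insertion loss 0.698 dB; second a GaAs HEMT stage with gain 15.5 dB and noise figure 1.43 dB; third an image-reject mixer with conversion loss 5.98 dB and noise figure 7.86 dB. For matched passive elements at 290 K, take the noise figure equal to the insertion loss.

Convert to linear (a loss of L dB is a gain of −L dB): F_i = 10^(NF_i/10), G_i = 10^(G_i,dB/10)
  Stage 1: F_1 = 10^(0.698/10) = 1.174, G_1 = 10^(−0.698/10) = 0.8515
  Stage 2: F_2 = 10^(1.43/10) = 1.390, G_2 = 10^(15.5/10) = 35.48
  Stage 3: F_3 = 10^(7.86/10) = 6.109, G_3 = 10^(−5.98/10) = 0.2523
Friis cascade:
  F = 1.174 + (1.390 − 1)/0.8515 + (6.109 − 1)/30.21 = 1.801
NF = 10 log₁₀(1.801) = 2.56 dB

2.56 dB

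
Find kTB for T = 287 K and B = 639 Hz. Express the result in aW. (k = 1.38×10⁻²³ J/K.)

P_n = kTB = 1.38×10⁻²³ × 287 × 6.39×10² = 2.53×10⁻¹⁸ W = 2.53 aW

2.53 aW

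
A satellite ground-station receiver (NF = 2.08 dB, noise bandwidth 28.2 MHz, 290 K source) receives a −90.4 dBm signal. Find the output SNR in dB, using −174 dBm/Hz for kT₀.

Noise floor: N = −174 + 10 log₁₀(B) + NF
10 log₁₀(2.82×10⁷) = 74.5 dB
N = −174 + 74.5 + 2.08 = −97.42 dBm
SNR = P_sig − N = −90.4 − (−97.42) = 7.02 dB → 7.0 dB

7.0 dB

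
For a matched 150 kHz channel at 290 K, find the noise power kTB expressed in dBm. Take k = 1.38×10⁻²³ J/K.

P_n = kTB = 1.38×10⁻²³ × 290 × 1.50×10⁵ = 6.00×10⁻¹⁶ W
In dBm: 10 log₁₀(6.00×10⁻¹⁶ / 10⁻³) = −122.2 dBm

−122.2 dBm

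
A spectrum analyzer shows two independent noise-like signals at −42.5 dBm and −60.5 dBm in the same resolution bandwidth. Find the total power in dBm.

−42.4 dBm

Convert to linear, add, convert back:
P₁ = 5.62×10⁻⁸ W, P₂ = 8.91×10⁻¹⁰ W
P_tot = 5.71×10⁻⁸ W → 10 log₁₀(P_tot / 10⁻³) = −42.4 dBm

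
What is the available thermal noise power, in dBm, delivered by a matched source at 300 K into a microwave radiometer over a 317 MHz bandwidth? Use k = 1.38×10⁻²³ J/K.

−88.8 dBm

P_n = kTB = 1.38×10⁻²³ × 300 × 3.17×10⁸ = 1.31×10⁻¹² W
In dBm: 10 log₁₀(1.31×10⁻¹² / 10⁻³) = −88.8 dBm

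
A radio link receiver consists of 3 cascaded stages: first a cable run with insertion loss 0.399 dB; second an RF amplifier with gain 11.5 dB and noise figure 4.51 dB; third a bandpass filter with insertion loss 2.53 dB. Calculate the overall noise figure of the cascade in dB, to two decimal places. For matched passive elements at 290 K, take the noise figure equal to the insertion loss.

Convert to linear (a loss of L dB is a gain of −L dB): F_i = 10^(NF_i/10), G_i = 10^(G_i,dB/10)
  Stage 1: F_1 = 10^(0.399/10) = 1.096, G_1 = 10^(−0.399/10) = 0.9122
  Stage 2: F_2 = 10^(4.51/10) = 2.825, G_2 = 10^(11.5/10) = 14.13
  Stage 3: F_3 = 10^(2.53/10) = 1.791, G_3 = 10^(−2.53/10) = 0.5585
Friis cascade:
  F = 1.096 + (2.825 − 1)/0.9122 + (1.791 − 1)/12.89 = 3.158
NF = 10 log₁₀(3.158) = 4.99 dB

4.99 dB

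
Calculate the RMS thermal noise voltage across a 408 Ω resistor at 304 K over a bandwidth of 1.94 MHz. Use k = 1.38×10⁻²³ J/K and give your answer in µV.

V_n = √(4kTRB)
4kTRB = 4 × 1.38×10⁻²³ × 304 × 4.08×10² × 1.94×10⁶ = 1.33×10⁻¹¹ V²
V_n = √(1.33×10⁻¹¹) = 3.64×10⁻⁶ V = 3.64 µV

3.64 µV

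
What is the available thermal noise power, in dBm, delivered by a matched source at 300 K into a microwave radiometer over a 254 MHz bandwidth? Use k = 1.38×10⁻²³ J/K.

−89.8 dBm

P_n = kTB = 1.38×10⁻²³ × 300 × 2.54×10⁸ = 1.05×10⁻¹² W
In dBm: 10 log₁₀(1.05×10⁻¹² / 10⁻³) = −89.8 dBm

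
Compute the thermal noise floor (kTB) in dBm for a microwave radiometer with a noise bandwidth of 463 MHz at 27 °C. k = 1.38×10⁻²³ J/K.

T = 27 °C + 273.15 = 300.15 K
P_n = kTB = 1.38×10⁻²³ × 300.15 × 4.63×10⁸ = 1.92×10⁻¹² W
In dBm: 10 log₁₀(1.92×10⁻¹² / 10⁻³) = −87.2 dBm

−87.2 dBm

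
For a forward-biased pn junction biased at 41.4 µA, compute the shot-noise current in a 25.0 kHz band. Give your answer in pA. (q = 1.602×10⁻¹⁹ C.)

I_n = √(2qI·B)
2qI·B = 2 × 1.602×10⁻¹⁹ × 4.14×10⁻⁵ × 2.50×10⁴ = 3.32×10⁻¹⁹ A²
I_n = √(3.32×10⁻¹⁹) = 5.76×10⁻¹⁰ A = 576 pA

576 pA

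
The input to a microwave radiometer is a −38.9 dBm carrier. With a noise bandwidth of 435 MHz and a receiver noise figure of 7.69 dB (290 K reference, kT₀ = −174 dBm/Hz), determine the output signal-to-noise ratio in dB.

Noise floor: N = −174 + 10 log₁₀(B) + NF
10 log₁₀(4.35×10⁸) = 86.38 dB
N = −174 + 86.38 + 7.69 = −79.93 dBm
SNR = P_sig − N = −38.9 − (−79.93) = 41.03 dB → 41.0 dB

41.0 dB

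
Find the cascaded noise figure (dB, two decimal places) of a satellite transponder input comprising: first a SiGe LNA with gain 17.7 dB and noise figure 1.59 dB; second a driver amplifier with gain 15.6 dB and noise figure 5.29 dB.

1.71 dB

Convert to linear (a loss of L dB is a gain of −L dB): F_i = 10^(NF_i/10), G_i = 10^(G_i,dB/10)
  Stage 1: F_1 = 10^(1.59/10) = 1.442, G_1 = 10^(17.7/10) = 58.88
  Stage 2: F_2 = 10^(5.29/10) = 3.381, G_2 = 10^(15.6/10) = 36.31
Friis cascade:
  F = 1.442 + (3.381 − 1)/58.88 = 1.483
NF = 10 log₁₀(1.483) = 1.71 dB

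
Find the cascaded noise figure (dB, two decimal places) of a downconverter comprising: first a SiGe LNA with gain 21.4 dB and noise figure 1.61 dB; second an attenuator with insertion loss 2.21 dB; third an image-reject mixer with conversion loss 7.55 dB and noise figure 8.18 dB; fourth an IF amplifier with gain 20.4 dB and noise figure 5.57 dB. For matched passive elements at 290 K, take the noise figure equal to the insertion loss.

Convert to linear (a loss of L dB is a gain of −L dB): F_i = 10^(NF_i/10), G_i = 10^(G_i,dB/10)
  Stage 1: F_1 = 10^(1.61/10) = 1.449, G_1 = 10^(21.4/10) = 138.0
  Stage 2: F_2 = 10^(2.21/10) = 1.663, G_2 = 10^(−2.21/10) = 0.6012
  Stage 3: F_3 = 10^(8.18/10) = 6.577, G_3 = 10^(−7.55/10) = 0.1758
  Stage 4: F_4 = 10^(5.57/10) = 3.606, G_4 = 10^(20.4/10) = 109.6
Friis cascade:
  F = 1.449 + (1.663 − 1)/138.0 + (6.577 − 1)/82.99 + (3.606 − 1)/14.59 = 1.699
NF = 10 log₁₀(1.699) = 2.30 dB

2.30 dB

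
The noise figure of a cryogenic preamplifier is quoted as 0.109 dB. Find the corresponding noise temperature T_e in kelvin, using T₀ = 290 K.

7.37 K

F = 10^(0.109/10) = 1.02542
T_e = (F − 1)·T₀ = (1.02542 − 1) × 290 = 7.37 K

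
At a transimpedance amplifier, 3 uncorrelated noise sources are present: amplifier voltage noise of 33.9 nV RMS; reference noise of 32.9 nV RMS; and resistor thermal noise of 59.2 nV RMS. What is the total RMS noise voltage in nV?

Uncorrelated sources add in power (mean-square): V_tot = √(ΣV_i²)
V_tot = √[(3.39×10⁻⁸)² + (3.29×10⁻⁸)² + (5.92×10⁻⁸)²] = 7.57×10⁻⁸ V = 75.7 nV

75.7 nV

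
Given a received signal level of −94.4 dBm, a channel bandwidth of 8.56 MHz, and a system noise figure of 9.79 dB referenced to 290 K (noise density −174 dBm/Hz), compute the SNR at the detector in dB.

Noise floor: N = −174 + 10 log₁₀(B) + NF
10 log₁₀(8.56×10⁶) = 69.32 dB
N = −174 + 69.32 + 9.79 = −94.89 dBm
SNR = P_sig − N = −94.4 − (−94.89) = 0.49 dB → 0.5 dB

0.5 dB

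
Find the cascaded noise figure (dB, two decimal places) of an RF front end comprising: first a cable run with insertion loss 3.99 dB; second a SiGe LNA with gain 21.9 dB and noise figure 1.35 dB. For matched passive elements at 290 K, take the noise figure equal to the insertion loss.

5.34 dB

Convert to linear (a loss of L dB is a gain of −L dB): F_i = 10^(NF_i/10), G_i = 10^(G_i,dB/10)
  Stage 1: F_1 = 10^(3.99/10) = 2.506, G_1 = 10^(−3.99/10) = 0.3990
  Stage 2: F_2 = 10^(1.35/10) = 1.365, G_2 = 10^(21.9/10) = 154.9
Friis cascade:
  F = 2.506 + (1.365 − 1)/0.3990 = 3.420
NF = 10 log₁₀(3.420) = 5.34 dB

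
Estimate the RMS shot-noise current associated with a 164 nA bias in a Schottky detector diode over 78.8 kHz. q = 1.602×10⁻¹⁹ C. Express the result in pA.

I_n = √(2qI·B)
2qI·B = 2 × 1.602×10⁻¹⁹ × 1.64×10⁻⁷ × 7.88×10⁴ = 4.14×10⁻²¹ A²
I_n = √(4.14×10⁻²¹) = 6.43×10⁻¹¹ A = 64.3 pA

64.3 pA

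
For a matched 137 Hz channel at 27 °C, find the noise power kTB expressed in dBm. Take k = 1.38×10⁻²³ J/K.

T = 27 °C + 273.15 = 300.15 K
P_n = kTB = 1.38×10⁻²³ × 300.15 × 1.37×10² = 5.67×10⁻¹⁹ W
In dBm: 10 log₁₀(5.67×10⁻¹⁹ / 10⁻³) = −152.5 dBm

−152.5 dBm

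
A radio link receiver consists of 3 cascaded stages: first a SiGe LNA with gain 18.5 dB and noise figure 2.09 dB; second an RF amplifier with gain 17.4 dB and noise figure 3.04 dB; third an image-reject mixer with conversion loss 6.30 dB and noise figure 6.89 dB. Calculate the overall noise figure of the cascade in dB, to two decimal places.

2.13 dB

Convert to linear (a loss of L dB is a gain of −L dB): F_i = 10^(NF_i/10), G_i = 10^(G_i,dB/10)
  Stage 1: F_1 = 10^(2.09/10) = 1.618, G_1 = 10^(18.5/10) = 70.79
  Stage 2: F_2 = 10^(3.04/10) = 2.014, G_2 = 10^(17.4/10) = 54.95
  Stage 3: F_3 = 10^(6.89/10) = 4.887, G_3 = 10^(−6.30/10) = 0.2344
Friis cascade:
  F = 1.618 + (2.014 − 1)/70.79 + (4.887 − 1)/3890 = 1.633
NF = 10 log₁₀(1.633) = 2.13 dB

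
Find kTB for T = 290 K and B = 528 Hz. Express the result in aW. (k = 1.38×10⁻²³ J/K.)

P_n = kTB = 1.38×10⁻²³ × 290 × 5.28×10² = 2.11×10⁻¹⁸ W = 2.11 aW

2.11 aW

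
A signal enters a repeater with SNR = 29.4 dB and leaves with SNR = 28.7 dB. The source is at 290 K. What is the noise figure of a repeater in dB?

NF (dB) = SNR_in(dB) − SNR_out(dB) when the source is at T₀
NF = 29.4 − 28.7 = 0.7 dB

0.7 dB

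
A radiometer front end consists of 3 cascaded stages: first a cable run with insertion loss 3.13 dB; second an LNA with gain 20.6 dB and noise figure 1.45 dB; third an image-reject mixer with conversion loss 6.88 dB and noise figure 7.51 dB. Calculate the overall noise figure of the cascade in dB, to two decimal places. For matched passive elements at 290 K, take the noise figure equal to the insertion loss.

4.70 dB

Convert to linear (a loss of L dB is a gain of −L dB): F_i = 10^(NF_i/10), G_i = 10^(G_i,dB/10)
  Stage 1: F_1 = 10^(3.13/10) = 2.056, G_1 = 10^(−3.13/10) = 0.4864
  Stage 2: F_2 = 10^(1.45/10) = 1.396, G_2 = 10^(20.6/10) = 114.8
  Stage 3: F_3 = 10^(7.51/10) = 5.636, G_3 = 10^(−6.88/10) = 0.2051
Friis cascade:
  F = 2.056 + (1.396 − 1)/0.4864 + (5.636 − 1)/55.85 = 2.954
NF = 10 log₁₀(2.954) = 4.70 dB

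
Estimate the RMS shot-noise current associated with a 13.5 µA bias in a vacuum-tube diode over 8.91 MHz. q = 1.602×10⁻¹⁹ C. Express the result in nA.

I_n = √(2qI·B)
2qI·B = 2 × 1.602×10⁻¹⁹ × 1.35×10⁻⁵ × 8.91×10⁶ = 3.85×10⁻¹⁷ A²
I_n = √(3.85×10⁻¹⁷) = 6.21×10⁻⁹ A = 6.21 nA

6.21 nA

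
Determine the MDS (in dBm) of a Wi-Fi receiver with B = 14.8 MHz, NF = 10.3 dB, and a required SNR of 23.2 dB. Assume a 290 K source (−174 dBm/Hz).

Sensitivity = −174 + 10 log₁₀(B) + NF + SNR_min
= −174 + 71.7 + 10.3 + 23.2
= −68.8 dBm → −68.8 dBm

−68.8 dBm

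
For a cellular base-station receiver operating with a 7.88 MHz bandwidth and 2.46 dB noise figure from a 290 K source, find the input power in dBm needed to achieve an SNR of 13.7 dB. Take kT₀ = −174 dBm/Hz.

Sensitivity = −174 + 10 log₁₀(B) + NF + SNR_min
= −174 + 68.97 + 2.46 + 13.7
= −88.87 dBm → −88.9 dBm

−88.9 dBm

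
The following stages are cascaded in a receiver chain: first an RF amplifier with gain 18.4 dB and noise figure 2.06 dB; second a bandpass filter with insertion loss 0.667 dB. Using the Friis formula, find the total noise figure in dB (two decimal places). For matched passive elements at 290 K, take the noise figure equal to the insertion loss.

2.07 dB

Convert to linear (a loss of L dB is a gain of −L dB): F_i = 10^(NF_i/10), G_i = 10^(G_i,dB/10)
  Stage 1: F_1 = 10^(2.06/10) = 1.607, G_1 = 10^(18.4/10) = 69.18
  Stage 2: F_2 = 10^(0.667/10) = 1.166, G_2 = 10^(−0.667/10) = 0.8576
Friis cascade:
  F = 1.607 + (1.166 − 1)/69.18 = 1.609
NF = 10 log₁₀(1.609) = 2.07 dB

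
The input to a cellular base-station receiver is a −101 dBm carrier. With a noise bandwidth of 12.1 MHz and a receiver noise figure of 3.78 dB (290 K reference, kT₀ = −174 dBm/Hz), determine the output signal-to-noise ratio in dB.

−1.6 dB

Noise floor: N = −174 + 10 log₁₀(B) + NF
10 log₁₀(1.21×10⁷) = 70.83 dB
N = −174 + 70.83 + 3.78 = −99.39 dBm
SNR = P_sig − N = −101 − (−99.39) = −1.61 dB → −1.6 dB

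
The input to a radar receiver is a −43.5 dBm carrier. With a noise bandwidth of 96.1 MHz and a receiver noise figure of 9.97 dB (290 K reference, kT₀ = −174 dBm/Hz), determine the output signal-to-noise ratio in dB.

Noise floor: N = −174 + 10 log₁₀(B) + NF
10 log₁₀(9.61×10⁷) = 79.83 dB
N = −174 + 79.83 + 9.97 = −84.20 dBm
SNR = P_sig − N = −43.5 − (−84.20) = 40.70 dB → 40.7 dB

40.7 dB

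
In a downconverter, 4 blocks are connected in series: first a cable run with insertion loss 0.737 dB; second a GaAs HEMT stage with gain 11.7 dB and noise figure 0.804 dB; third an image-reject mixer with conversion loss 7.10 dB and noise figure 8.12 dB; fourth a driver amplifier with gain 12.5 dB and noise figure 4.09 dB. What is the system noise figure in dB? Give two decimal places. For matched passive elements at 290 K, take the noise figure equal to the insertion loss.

Convert to linear (a loss of L dB is a gain of −L dB): F_i = 10^(NF_i/10), G_i = 10^(G_i,dB/10)
  Stage 1: F_1 = 10^(0.737/10) = 1.185, G_1 = 10^(−0.737/10) = 0.8439
  Stage 2: F_2 = 10^(0.804/10) = 1.203, G_2 = 10^(11.7/10) = 14.79
  Stage 3: F_3 = 10^(8.12/10) = 6.486, G_3 = 10^(−7.10/10) = 0.1950
  Stage 4: F_4 = 10^(4.09/10) = 2.564, G_4 = 10^(12.5/10) = 17.78
Friis cascade:
  F = 1.185 + (1.203 − 1)/0.8439 + (6.486 − 1)/12.48 + (2.564 − 1)/2.434 = 2.508
NF = 10 log₁₀(2.508) = 3.99 dB

3.99 dB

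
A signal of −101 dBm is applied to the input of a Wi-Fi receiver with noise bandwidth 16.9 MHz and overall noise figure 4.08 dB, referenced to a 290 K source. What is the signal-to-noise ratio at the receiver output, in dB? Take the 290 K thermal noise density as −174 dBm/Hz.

Noise floor: N = −174 + 10 log₁₀(B) + NF
10 log₁₀(1.69×10⁷) = 72.28 dB
N = −174 + 72.28 + 4.08 = −97.64 dBm
SNR = P_sig − N = −101 − (−97.64) = −3.36 dB → −3.4 dB

−3.4 dB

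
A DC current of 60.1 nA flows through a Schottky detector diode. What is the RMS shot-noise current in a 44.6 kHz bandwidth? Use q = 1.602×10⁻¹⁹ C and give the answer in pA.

29.3 pA

I_n = √(2qI·B)
2qI·B = 2 × 1.602×10⁻¹⁹ × 6.01×10⁻⁸ × 4.46×10⁴ = 8.59×10⁻²² A²
I_n = √(8.59×10⁻²²) = 2.93×10⁻¹¹ A = 29.3 pA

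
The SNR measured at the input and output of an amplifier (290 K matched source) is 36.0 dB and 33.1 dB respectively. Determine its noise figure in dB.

2.9 dB

NF (dB) = SNR_in(dB) − SNR_out(dB) when the source is at T₀
NF = 36.0 − 33.1 = 2.9 dB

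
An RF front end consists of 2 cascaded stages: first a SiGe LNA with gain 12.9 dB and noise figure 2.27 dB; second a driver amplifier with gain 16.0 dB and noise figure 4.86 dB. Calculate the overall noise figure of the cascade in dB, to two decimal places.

2.53 dB

Convert to linear (a loss of L dB is a gain of −L dB): F_i = 10^(NF_i/10), G_i = 10^(G_i,dB/10)
  Stage 1: F_1 = 10^(2.27/10) = 1.687, G_1 = 10^(12.9/10) = 19.50
  Stage 2: F_2 = 10^(4.86/10) = 3.062, G_2 = 10^(16.0/10) = 39.81
Friis cascade:
  F = 1.687 + (3.062 − 1)/19.50 = 1.792
NF = 10 log₁₀(1.792) = 2.53 dB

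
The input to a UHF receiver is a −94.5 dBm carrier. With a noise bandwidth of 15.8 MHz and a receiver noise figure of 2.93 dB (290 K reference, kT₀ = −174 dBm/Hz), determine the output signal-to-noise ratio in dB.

4.6 dB

Noise floor: N = −174 + 10 log₁₀(B) + NF
10 log₁₀(1.58×10⁷) = 71.99 dB
N = −174 + 71.99 + 2.93 = −99.08 dBm
SNR = P_sig − N = −94.5 − (−99.08) = 4.58 dB → 4.6 dB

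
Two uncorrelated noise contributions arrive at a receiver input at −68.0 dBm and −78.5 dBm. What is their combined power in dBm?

Convert to linear, add, convert back:
P₁ = 1.58×10⁻¹⁰ W, P₂ = 1.41×10⁻¹¹ W
P_tot = 1.73×10⁻¹⁰ W → 10 log₁₀(P_tot / 10⁻³) = −67.6 dBm

−67.6 dBm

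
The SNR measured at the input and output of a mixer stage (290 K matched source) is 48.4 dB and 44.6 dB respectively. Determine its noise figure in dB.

3.8 dB

NF (dB) = SNR_in(dB) − SNR_out(dB) when the source is at T₀
NF = 48.4 − 44.6 = 3.8 dB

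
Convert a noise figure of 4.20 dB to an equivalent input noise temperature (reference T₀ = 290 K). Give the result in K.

473 K

F = 10^(4.20/10) = 2.63027
T_e = (F − 1)·T₀ = (2.63027 − 1) × 290 = 473 K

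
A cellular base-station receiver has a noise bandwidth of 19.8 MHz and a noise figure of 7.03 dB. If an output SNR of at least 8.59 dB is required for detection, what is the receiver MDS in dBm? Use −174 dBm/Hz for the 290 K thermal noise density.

−85.4 dBm

Sensitivity = −174 + 10 log₁₀(B) + NF + SNR_min
= −174 + 72.97 + 7.03 + 8.59
= −85.41 dBm → −85.4 dBm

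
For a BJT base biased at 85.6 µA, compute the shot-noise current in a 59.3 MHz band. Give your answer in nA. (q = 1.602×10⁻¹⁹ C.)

I_n = √(2qI·B)
2qI·B = 2 × 1.602×10⁻¹⁹ × 8.56×10⁻⁵ × 5.93×10⁷ = 1.63×10⁻¹⁵ A²
I_n = √(1.63×10⁻¹⁵) = 4.03×10⁻⁸ A = 40.3 nA

40.3 nA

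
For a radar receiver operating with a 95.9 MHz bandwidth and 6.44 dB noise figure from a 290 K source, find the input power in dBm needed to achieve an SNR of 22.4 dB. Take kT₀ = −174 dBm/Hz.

Sensitivity = −174 + 10 log₁₀(B) + NF + SNR_min
= −174 + 79.82 + 6.44 + 22.4
= −65.34 dBm → −65.3 dBm

−65.3 dBm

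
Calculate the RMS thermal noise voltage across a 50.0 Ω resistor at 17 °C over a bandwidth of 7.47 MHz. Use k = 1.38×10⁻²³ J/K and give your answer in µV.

T = 17 °C + 273.15 = 290.15 K
V_n = √(4kTRB)
4kTRB = 4 × 1.38×10⁻²³ × 290.15 × 5.00×10¹ × 7.47×10⁶ = 5.98×10⁻¹² V²
V_n = √(5.98×10⁻¹²) = 2.45×10⁻⁶ V = 2.45 µV

2.45 µV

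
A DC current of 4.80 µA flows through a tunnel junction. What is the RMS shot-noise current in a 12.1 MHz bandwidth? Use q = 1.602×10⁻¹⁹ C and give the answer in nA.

4.31 nA

I_n = √(2qI·B)
2qI·B = 2 × 1.602×10⁻¹⁹ × 4.80×10⁻⁶ × 1.21×10⁷ = 1.86×10⁻¹⁷ A²
I_n = √(1.86×10⁻¹⁷) = 4.31×10⁻⁹ A = 4.31 nA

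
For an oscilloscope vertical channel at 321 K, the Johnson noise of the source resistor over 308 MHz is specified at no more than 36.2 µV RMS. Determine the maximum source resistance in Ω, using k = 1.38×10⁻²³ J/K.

Johnson–Nyquist: V_n = √(4kTRB) ⇒ R = V_n² / (4kTB)
4kTB = 4 × 1.38×10⁻²³ × 321 × 3.08×10⁸ = 5.46×10⁻¹²
R = (3.62×10⁻⁵)² / 5.46×10⁻¹² = 2.40×10² Ω = 240 Ω

240 Ω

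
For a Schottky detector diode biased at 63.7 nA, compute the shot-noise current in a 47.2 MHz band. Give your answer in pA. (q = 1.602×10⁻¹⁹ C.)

I_n = √(2qI·B)
2qI·B = 2 × 1.602×10⁻¹⁹ × 6.37×10⁻⁸ × 4.72×10⁷ = 9.63×10⁻¹⁹ A²
I_n = √(9.63×10⁻¹⁹) = 9.81×10⁻¹⁰ A = 981 pA

981 pA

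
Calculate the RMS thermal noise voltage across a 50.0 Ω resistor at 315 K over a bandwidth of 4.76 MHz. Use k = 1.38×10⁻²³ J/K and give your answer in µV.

2.03 µV

V_n = √(4kTRB)
4kTRB = 4 × 1.38×10⁻²³ × 315 × 5.00×10¹ × 4.76×10⁶ = 4.14×10⁻¹² V²
V_n = √(4.14×10⁻¹²) = 2.03×10⁻⁶ V = 2.03 µV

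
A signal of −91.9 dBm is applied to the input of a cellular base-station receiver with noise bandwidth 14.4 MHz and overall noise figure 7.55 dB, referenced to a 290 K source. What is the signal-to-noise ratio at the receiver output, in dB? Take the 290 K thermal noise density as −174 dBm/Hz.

3.0 dB

Noise floor: N = −174 + 10 log₁₀(B) + NF
10 log₁₀(1.44×10⁷) = 71.58 dB
N = −174 + 71.58 + 7.55 = −94.87 dBm
SNR = P_sig − N = −91.9 − (−94.87) = 2.97 dB → 3.0 dB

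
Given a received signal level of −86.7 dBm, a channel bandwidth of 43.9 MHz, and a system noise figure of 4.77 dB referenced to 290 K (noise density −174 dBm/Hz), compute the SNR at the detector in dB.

Noise floor: N = −174 + 10 log₁₀(B) + NF
10 log₁₀(4.39×10⁷) = 76.42 dB
N = −174 + 76.42 + 4.77 = −92.81 dBm
SNR = P_sig − N = −86.7 − (−92.81) = 6.11 dB → 6.1 dB

6.1 dB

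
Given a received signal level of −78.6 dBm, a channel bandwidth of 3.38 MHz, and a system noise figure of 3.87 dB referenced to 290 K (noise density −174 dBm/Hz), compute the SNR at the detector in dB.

Noise floor: N = −174 + 10 log₁₀(B) + NF
10 log₁₀(3.38×10⁶) = 65.29 dB
N = −174 + 65.29 + 3.87 = −104.84 dBm
SNR = P_sig − N = −78.6 − (−104.84) = 26.24 dB → 26.2 dB

26.2 dB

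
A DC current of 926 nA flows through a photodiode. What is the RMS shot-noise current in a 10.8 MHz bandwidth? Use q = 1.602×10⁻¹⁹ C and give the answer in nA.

1.79 nA

I_n = √(2qI·B)
2qI·B = 2 × 1.602×10⁻¹⁹ × 9.26×10⁻⁷ × 1.08×10⁷ = 3.20×10⁻¹⁸ A²
I_n = √(3.20×10⁻¹⁸) = 1.79×10⁻⁹ A = 1.79 nA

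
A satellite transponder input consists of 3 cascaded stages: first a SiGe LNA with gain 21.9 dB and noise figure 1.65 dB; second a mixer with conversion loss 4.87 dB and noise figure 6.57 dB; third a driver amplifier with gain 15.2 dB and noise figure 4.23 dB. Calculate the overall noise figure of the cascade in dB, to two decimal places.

1.81 dB

Convert to linear (a loss of L dB is a gain of −L dB): F_i = 10^(NF_i/10), G_i = 10^(G_i,dB/10)
  Stage 1: F_1 = 10^(1.65/10) = 1.462, G_1 = 10^(21.9/10) = 154.9
  Stage 2: F_2 = 10^(6.57/10) = 4.539, G_2 = 10^(−4.87/10) = 0.3258
  Stage 3: F_3 = 10^(4.23/10) = 2.649, G_3 = 10^(15.2/10) = 33.11
Friis cascade:
  F = 1.462 + (4.539 − 1)/154.9 + (2.649 − 1)/50.47 = 1.518
NF = 10 log₁₀(1.518) = 1.81 dB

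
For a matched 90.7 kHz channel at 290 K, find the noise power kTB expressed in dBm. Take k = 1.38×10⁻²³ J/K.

P_n = kTB = 1.38×10⁻²³ × 290 × 9.07×10⁴ = 3.63×10⁻¹⁶ W
In dBm: 10 log₁₀(3.63×10⁻¹⁶ / 10⁻³) = −124.4 dBm

−124.4 dBm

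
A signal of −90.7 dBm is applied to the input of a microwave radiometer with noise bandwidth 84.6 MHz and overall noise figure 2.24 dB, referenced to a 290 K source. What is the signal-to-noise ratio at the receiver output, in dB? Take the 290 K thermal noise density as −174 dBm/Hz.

Noise floor: N = −174 + 10 log₁₀(B) + NF
10 log₁₀(8.46×10⁷) = 79.27 dB
N = −174 + 79.27 + 2.24 = −92.49 dBm
SNR = P_sig − N = −90.7 − (−92.49) = 1.79 dB → 1.8 dB

1.8 dB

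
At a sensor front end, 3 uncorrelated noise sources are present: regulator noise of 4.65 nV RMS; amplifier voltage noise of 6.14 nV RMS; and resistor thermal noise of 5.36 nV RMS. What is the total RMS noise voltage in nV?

Uncorrelated sources add in power (mean-square): V_tot = √(ΣV_i²)
V_tot = √[(4.65×10⁻⁹)² + (6.14×10⁻⁹)² + (5.36×10⁻⁹)²] = 9.38×10⁻⁹ V = 9.38 nV

9.38 nV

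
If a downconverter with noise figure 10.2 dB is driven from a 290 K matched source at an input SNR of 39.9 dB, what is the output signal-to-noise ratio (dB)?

29.7 dB

By definition F = SNR_in/SNR_out, so in dB: SNR_out = SNR_in − NF
SNR_out = 39.9 − 10.2 = 29.7 dB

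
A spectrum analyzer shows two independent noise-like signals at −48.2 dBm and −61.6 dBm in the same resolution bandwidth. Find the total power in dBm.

−48.0 dBm

Convert to linear, add, convert back:
P₁ = 1.51×10⁻⁸ W, P₂ = 6.92×10⁻¹⁰ W
P_tot = 1.58×10⁻⁸ W → 10 log₁₀(P_tot / 10⁻³) = −48.0 dBm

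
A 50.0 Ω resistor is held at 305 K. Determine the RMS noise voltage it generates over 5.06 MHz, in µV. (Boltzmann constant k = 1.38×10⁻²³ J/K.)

2.06 µV

V_n = √(4kTRB)
4kTRB = 4 × 1.38×10⁻²³ × 305 × 5.00×10¹ × 5.06×10⁶ = 4.26×10⁻¹² V²
V_n = √(4.26×10⁻¹²) = 2.06×10⁻⁶ V = 2.06 µV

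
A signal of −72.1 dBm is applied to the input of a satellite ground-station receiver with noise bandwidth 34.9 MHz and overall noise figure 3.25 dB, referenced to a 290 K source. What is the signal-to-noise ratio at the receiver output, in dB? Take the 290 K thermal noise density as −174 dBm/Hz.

Noise floor: N = −174 + 10 log₁₀(B) + NF
10 log₁₀(3.49×10⁷) = 75.43 dB
N = −174 + 75.43 + 3.25 = −95.32 dBm
SNR = P_sig − N = −72.1 − (−95.32) = 23.22 dB → 23.2 dB

23.2 dB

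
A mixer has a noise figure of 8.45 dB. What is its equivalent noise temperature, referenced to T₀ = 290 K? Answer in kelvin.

F = 10^(8.45/10) = 6.99842
T_e = (F − 1)·T₀ = (6.99842 − 1) × 290 = 1740 K

1740 K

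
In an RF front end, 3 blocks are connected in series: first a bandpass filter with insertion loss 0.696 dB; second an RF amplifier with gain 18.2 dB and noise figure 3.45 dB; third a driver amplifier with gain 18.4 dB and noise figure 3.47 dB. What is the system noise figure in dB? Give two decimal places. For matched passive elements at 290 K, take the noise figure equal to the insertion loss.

4.18 dB

Convert to linear (a loss of L dB is a gain of −L dB): F_i = 10^(NF_i/10), G_i = 10^(G_i,dB/10)
  Stage 1: F_1 = 10^(0.696/10) = 1.174, G_1 = 10^(−0.696/10) = 0.8519
  Stage 2: F_2 = 10^(3.45/10) = 2.213, G_2 = 10^(18.2/10) = 66.07
  Stage 3: F_3 = 10^(3.47/10) = 2.223, G_3 = 10^(18.4/10) = 69.18
Friis cascade:
  F = 1.174 + (2.213 − 1)/0.8519 + (2.223 − 1)/56.29 = 2.619
NF = 10 log₁₀(2.619) = 4.18 dB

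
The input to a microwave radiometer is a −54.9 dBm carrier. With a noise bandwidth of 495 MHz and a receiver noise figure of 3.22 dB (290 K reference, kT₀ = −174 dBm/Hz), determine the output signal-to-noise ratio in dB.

Noise floor: N = −174 + 10 log₁₀(B) + NF
10 log₁₀(4.95×10⁸) = 86.95 dB
N = −174 + 86.95 + 3.22 = −83.83 dBm
SNR = P_sig − N = −54.9 − (−83.83) = 28.93 dB → 28.9 dB

28.9 dB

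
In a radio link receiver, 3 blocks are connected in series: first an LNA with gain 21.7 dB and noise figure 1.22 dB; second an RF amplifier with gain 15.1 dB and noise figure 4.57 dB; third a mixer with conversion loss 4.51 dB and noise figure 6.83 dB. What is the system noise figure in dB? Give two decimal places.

1.26 dB

Convert to linear (a loss of L dB is a gain of −L dB): F_i = 10^(NF_i/10), G_i = 10^(G_i,dB/10)
  Stage 1: F_1 = 10^(1.22/10) = 1.324, G_1 = 10^(21.7/10) = 147.9
  Stage 2: F_2 = 10^(4.57/10) = 2.864, G_2 = 10^(15.1/10) = 32.36
  Stage 3: F_3 = 10^(6.83/10) = 4.819, G_3 = 10^(−4.51/10) = 0.3540
Friis cascade:
  F = 1.324 + (2.864 − 1)/147.9 + (4.819 − 1)/4786 = 1.338
NF = 10 log₁₀(1.338) = 1.26 dB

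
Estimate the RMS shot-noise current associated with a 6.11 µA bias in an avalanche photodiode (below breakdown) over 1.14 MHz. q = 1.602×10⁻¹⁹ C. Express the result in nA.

1.49 nA

I_n = √(2qI·B)
2qI·B = 2 × 1.602×10⁻¹⁹ × 6.11×10⁻⁶ × 1.14×10⁶ = 2.23×10⁻¹⁸ A²
I_n = √(2.23×10⁻¹⁸) = 1.49×10⁻⁹ A = 1.49 nA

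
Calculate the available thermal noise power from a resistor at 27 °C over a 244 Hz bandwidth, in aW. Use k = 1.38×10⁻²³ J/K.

1.01 aW

T = 27 °C + 273.15 = 300.15 K
P_n = kTB = 1.38×10⁻²³ × 300.15 × 2.44×10² = 1.01×10⁻¹⁸ W = 1.01 aW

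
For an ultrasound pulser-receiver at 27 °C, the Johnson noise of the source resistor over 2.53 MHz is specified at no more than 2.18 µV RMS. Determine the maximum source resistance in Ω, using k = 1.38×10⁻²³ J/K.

113 Ω

T = 27 °C + 273.15 = 300.15 K
Johnson–Nyquist: V_n = √(4kTRB) ⇒ R = V_n² / (4kTB)
4kTB = 4 × 1.38×10⁻²³ × 300.15 × 2.53×10⁶ = 4.19×10⁻¹⁴
R = (2.18×10⁻⁶)² / 4.19×10⁻¹⁴ = 1.13×10² Ω = 113 Ω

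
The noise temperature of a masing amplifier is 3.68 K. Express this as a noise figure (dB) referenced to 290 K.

0.055 dB

F = 1 + T_e/T₀ = 1 + 3.68/290 = 1.01269
NF = 10 log₁₀(1.01269) = 0.055 dB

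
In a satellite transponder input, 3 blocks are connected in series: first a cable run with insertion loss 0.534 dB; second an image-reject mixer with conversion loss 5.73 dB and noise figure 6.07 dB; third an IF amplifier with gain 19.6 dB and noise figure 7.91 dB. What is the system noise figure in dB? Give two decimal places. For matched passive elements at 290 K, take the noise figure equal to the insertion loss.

Convert to linear (a loss of L dB is a gain of −L dB): F_i = 10^(NF_i/10), G_i = 10^(G_i,dB/10)
  Stage 1: F_1 = 10^(0.534/10) = 1.131, G_1 = 10^(−0.534/10) = 0.8843
  Stage 2: F_2 = 10^(6.07/10) = 4.046, G_2 = 10^(−5.73/10) = 0.2673
  Stage 3: F_3 = 10^(7.91/10) = 6.180, G_3 = 10^(19.6/10) = 91.20
Friis cascade:
  F = 1.131 + (4.046 − 1)/0.8843 + (6.180 − 1)/0.2364 = 26.49
NF = 10 log₁₀(26.49) = 14.23 dB

14.23 dB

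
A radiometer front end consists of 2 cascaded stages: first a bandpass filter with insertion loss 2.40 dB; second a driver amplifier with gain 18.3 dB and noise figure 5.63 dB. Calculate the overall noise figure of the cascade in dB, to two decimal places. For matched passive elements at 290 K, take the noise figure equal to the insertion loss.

Convert to linear (a loss of L dB is a gain of −L dB): F_i = 10^(NF_i/10), G_i = 10^(G_i,dB/10)
  Stage 1: F_1 = 10^(2.40/10) = 1.738, G_1 = 10^(−2.40/10) = 0.5754
  Stage 2: F_2 = 10^(5.63/10) = 3.656, G_2 = 10^(18.3/10) = 67.61
Friis cascade:
  F = 1.738 + (3.656 − 1)/0.5754 = 6.353
NF = 10 log₁₀(6.353) = 8.03 dB

8.03 dB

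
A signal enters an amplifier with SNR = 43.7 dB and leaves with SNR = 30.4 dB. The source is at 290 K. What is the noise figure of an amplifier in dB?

NF (dB) = SNR_in(dB) − SNR_out(dB) when the source is at T₀
NF = 43.7 − 30.4 = 13.3 dB

13.3 dB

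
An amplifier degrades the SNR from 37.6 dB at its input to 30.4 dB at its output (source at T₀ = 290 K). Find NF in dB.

NF (dB) = SNR_in(dB) − SNR_out(dB) when the source is at T₀
NF = 37.6 − 30.4 = 7.2 dB

7.2 dB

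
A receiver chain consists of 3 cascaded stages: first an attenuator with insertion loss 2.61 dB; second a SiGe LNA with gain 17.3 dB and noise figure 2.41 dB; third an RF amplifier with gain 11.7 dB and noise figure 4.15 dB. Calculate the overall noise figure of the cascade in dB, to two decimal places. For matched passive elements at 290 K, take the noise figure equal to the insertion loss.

5.09 dB

Convert to linear (a loss of L dB is a gain of −L dB): F_i = 10^(NF_i/10), G_i = 10^(G_i,dB/10)
  Stage 1: F_1 = 10^(2.61/10) = 1.824, G_1 = 10^(−2.61/10) = 0.5483
  Stage 2: F_2 = 10^(2.41/10) = 1.742, G_2 = 10^(17.3/10) = 53.70
  Stage 3: F_3 = 10^(4.15/10) = 2.600, G_3 = 10^(11.7/10) = 14.79
Friis cascade:
  F = 1.824 + (1.742 − 1)/0.5483 + (2.600 − 1)/29.44 = 3.231
NF = 10 log₁₀(3.231) = 5.09 dB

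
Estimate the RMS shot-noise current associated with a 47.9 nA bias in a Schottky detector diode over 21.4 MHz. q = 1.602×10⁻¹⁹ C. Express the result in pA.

573 pA

I_n = √(2qI·B)
2qI·B = 2 × 1.602×10⁻¹⁹ × 4.79×10⁻⁸ × 2.14×10⁷ = 3.28×10⁻¹⁹ A²
I_n = √(3.28×10⁻¹⁹) = 5.73×10⁻¹⁰ A = 573 pA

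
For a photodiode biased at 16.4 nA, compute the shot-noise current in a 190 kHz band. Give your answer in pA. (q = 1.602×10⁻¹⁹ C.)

I_n = √(2qI·B)
2qI·B = 2 × 1.602×10⁻¹⁹ × 1.64×10⁻⁸ × 1.90×10⁵ = 9.98×10⁻²² A²
I_n = √(9.98×10⁻²²) = 3.16×10⁻¹¹ A = 31.6 pA

31.6 pA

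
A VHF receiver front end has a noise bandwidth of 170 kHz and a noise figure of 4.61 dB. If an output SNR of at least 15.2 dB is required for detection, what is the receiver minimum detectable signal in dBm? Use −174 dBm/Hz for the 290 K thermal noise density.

−101.9 dBm

Sensitivity = −174 + 10 log₁₀(B) + NF + SNR_min
= −174 + 52.3 + 4.61 + 15.2
= −101.89 dBm → −101.9 dBm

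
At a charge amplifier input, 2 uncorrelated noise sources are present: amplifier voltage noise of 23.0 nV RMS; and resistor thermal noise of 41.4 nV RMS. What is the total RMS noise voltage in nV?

47.4 nV

Uncorrelated sources add in power (mean-square): V_tot = √(ΣV_i²)
V_tot = √[(2.30×10⁻⁸)² + (4.14×10⁻⁸)²] = 4.74×10⁻⁸ V = 47.4 nV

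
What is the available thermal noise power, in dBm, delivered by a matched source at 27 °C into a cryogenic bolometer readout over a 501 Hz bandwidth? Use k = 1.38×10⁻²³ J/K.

−146.8 dBm

T = 27 °C + 273.15 = 300.15 K
P_n = kTB = 1.38×10⁻²³ × 300.15 × 5.01×10² = 2.08×10⁻¹⁸ W
In dBm: 10 log₁₀(2.08×10⁻¹⁸ / 10⁻³) = −146.8 dBm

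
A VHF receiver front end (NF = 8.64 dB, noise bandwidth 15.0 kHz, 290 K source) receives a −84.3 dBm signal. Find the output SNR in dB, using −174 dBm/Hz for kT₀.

Noise floor: N = −174 + 10 log₁₀(B) + NF
10 log₁₀(1.50×10⁴) = 41.76 dB
N = −174 + 41.76 + 8.64 = −123.60 dBm
SNR = P_sig − N = −84.3 − (−123.60) = 39.30 dB → 39.3 dB

39.3 dB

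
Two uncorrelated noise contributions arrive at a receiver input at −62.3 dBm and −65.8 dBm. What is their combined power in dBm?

−60.7 dBm

Convert to linear, add, convert back:
P₁ = 5.89×10⁻¹⁰ W, P₂ = 2.63×10⁻¹⁰ W
P_tot = 8.52×10⁻¹⁰ W → 10 log₁₀(P_tot / 10⁻³) = −60.7 dBm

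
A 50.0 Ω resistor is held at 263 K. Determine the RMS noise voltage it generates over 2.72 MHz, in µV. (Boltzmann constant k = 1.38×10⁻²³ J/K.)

V_n = √(4kTRB)
4kTRB = 4 × 1.38×10⁻²³ × 263 × 5.00×10¹ × 2.72×10⁶ = 1.97×10⁻¹² V²
V_n = √(1.97×10⁻¹²) = 1.41×10⁻⁶ V = 1.41 µV

1.41 µV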